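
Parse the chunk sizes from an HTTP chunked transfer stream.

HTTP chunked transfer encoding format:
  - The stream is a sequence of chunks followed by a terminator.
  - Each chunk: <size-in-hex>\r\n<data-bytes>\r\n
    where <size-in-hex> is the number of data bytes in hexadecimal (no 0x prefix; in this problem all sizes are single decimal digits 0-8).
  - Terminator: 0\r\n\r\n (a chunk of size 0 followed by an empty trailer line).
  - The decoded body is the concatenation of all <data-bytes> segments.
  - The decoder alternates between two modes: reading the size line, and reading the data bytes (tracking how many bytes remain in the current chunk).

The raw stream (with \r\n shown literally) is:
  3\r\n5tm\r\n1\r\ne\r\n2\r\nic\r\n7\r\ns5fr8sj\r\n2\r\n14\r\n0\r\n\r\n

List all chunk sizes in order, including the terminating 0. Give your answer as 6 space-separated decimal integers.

Answer: 3 1 2 7 2 0

Derivation:
Chunk 1: stream[0..1]='3' size=0x3=3, data at stream[3..6]='5tm' -> body[0..3], body so far='5tm'
Chunk 2: stream[8..9]='1' size=0x1=1, data at stream[11..12]='e' -> body[3..4], body so far='5tme'
Chunk 3: stream[14..15]='2' size=0x2=2, data at stream[17..19]='ic' -> body[4..6], body so far='5tmeic'
Chunk 4: stream[21..22]='7' size=0x7=7, data at stream[24..31]='s5fr8sj' -> body[6..13], body so far='5tmeics5fr8sj'
Chunk 5: stream[33..34]='2' size=0x2=2, data at stream[36..38]='14' -> body[13..15], body so far='5tmeics5fr8sj14'
Chunk 6: stream[40..41]='0' size=0 (terminator). Final body='5tmeics5fr8sj14' (15 bytes)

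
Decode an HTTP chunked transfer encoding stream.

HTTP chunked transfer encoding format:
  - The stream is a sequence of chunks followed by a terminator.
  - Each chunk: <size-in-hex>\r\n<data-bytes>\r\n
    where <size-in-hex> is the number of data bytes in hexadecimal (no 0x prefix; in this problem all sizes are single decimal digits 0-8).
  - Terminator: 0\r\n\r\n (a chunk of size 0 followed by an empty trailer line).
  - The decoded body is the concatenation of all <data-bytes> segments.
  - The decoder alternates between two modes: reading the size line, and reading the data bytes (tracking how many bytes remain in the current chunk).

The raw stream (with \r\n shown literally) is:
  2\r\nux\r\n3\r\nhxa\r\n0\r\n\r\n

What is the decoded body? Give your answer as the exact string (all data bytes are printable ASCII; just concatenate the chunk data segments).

Chunk 1: stream[0..1]='2' size=0x2=2, data at stream[3..5]='ux' -> body[0..2], body so far='ux'
Chunk 2: stream[7..8]='3' size=0x3=3, data at stream[10..13]='hxa' -> body[2..5], body so far='uxhxa'
Chunk 3: stream[15..16]='0' size=0 (terminator). Final body='uxhxa' (5 bytes)

Answer: uxhxa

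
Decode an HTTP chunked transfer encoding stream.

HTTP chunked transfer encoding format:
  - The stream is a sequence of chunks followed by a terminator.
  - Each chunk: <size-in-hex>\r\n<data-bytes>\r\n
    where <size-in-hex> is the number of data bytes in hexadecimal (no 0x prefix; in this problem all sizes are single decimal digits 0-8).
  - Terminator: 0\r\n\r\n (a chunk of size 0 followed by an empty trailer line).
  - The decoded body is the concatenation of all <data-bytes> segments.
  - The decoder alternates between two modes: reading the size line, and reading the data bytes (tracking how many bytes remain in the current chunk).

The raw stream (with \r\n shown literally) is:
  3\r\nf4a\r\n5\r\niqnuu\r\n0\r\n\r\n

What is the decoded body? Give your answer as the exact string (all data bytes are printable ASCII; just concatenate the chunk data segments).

Answer: f4aiqnuu

Derivation:
Chunk 1: stream[0..1]='3' size=0x3=3, data at stream[3..6]='f4a' -> body[0..3], body so far='f4a'
Chunk 2: stream[8..9]='5' size=0x5=5, data at stream[11..16]='iqnuu' -> body[3..8], body so far='f4aiqnuu'
Chunk 3: stream[18..19]='0' size=0 (terminator). Final body='f4aiqnuu' (8 bytes)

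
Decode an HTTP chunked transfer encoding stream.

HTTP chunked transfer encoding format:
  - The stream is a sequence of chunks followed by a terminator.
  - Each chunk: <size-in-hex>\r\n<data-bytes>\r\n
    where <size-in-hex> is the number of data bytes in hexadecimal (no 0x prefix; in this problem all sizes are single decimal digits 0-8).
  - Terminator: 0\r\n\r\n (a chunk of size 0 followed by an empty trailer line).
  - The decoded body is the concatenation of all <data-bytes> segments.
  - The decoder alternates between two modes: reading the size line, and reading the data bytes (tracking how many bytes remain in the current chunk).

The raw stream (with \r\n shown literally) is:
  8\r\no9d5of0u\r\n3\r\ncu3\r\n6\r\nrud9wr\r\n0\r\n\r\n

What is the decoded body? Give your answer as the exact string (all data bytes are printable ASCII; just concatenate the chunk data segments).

Answer: o9d5of0ucu3rud9wr

Derivation:
Chunk 1: stream[0..1]='8' size=0x8=8, data at stream[3..11]='o9d5of0u' -> body[0..8], body so far='o9d5of0u'
Chunk 2: stream[13..14]='3' size=0x3=3, data at stream[16..19]='cu3' -> body[8..11], body so far='o9d5of0ucu3'
Chunk 3: stream[21..22]='6' size=0x6=6, data at stream[24..30]='rud9wr' -> body[11..17], body so far='o9d5of0ucu3rud9wr'
Chunk 4: stream[32..33]='0' size=0 (terminator). Final body='o9d5of0ucu3rud9wr' (17 bytes)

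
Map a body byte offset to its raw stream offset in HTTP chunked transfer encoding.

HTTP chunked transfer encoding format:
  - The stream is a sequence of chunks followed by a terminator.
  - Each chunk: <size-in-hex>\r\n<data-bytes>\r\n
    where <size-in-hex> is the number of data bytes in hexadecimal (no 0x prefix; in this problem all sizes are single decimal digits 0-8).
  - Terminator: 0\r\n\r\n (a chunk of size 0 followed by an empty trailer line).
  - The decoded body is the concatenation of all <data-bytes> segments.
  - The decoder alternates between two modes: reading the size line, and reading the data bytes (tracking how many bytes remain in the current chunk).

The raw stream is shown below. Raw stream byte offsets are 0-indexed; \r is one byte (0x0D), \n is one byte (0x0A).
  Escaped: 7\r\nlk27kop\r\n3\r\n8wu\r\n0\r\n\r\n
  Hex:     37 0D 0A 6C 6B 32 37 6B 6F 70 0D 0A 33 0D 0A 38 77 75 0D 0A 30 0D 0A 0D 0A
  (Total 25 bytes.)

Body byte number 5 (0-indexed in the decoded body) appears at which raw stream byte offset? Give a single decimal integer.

Answer: 8

Derivation:
Chunk 1: stream[0..1]='7' size=0x7=7, data at stream[3..10]='lk27kop' -> body[0..7], body so far='lk27kop'
Chunk 2: stream[12..13]='3' size=0x3=3, data at stream[15..18]='8wu' -> body[7..10], body so far='lk27kop8wu'
Chunk 3: stream[20..21]='0' size=0 (terminator). Final body='lk27kop8wu' (10 bytes)
Body byte 5 at stream offset 8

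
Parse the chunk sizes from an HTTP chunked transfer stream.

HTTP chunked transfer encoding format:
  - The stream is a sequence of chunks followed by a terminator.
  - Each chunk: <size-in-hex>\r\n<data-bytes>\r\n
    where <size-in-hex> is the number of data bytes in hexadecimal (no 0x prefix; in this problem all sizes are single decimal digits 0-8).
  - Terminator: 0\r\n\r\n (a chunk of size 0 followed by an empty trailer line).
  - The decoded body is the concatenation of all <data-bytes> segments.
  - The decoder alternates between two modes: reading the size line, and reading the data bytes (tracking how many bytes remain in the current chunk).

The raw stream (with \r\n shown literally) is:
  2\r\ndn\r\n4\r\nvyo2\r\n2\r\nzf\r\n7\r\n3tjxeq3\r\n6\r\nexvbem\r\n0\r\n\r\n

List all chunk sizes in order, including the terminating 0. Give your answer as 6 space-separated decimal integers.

Chunk 1: stream[0..1]='2' size=0x2=2, data at stream[3..5]='dn' -> body[0..2], body so far='dn'
Chunk 2: stream[7..8]='4' size=0x4=4, data at stream[10..14]='vyo2' -> body[2..6], body so far='dnvyo2'
Chunk 3: stream[16..17]='2' size=0x2=2, data at stream[19..21]='zf' -> body[6..8], body so far='dnvyo2zf'
Chunk 4: stream[23..24]='7' size=0x7=7, data at stream[26..33]='3tjxeq3' -> body[8..15], body so far='dnvyo2zf3tjxeq3'
Chunk 5: stream[35..36]='6' size=0x6=6, data at stream[38..44]='exvbem' -> body[15..21], body so far='dnvyo2zf3tjxeq3exvbem'
Chunk 6: stream[46..47]='0' size=0 (terminator). Final body='dnvyo2zf3tjxeq3exvbem' (21 bytes)

Answer: 2 4 2 7 6 0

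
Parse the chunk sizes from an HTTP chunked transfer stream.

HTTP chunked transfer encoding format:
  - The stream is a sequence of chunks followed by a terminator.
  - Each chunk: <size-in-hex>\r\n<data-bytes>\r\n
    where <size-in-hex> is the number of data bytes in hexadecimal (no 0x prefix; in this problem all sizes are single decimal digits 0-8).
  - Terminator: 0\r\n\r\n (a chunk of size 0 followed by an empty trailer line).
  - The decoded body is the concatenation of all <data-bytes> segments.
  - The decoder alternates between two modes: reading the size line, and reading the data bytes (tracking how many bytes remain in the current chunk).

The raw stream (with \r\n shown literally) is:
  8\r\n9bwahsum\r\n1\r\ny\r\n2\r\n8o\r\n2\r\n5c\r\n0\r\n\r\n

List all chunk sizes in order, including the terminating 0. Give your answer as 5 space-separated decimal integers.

Chunk 1: stream[0..1]='8' size=0x8=8, data at stream[3..11]='9bwahsum' -> body[0..8], body so far='9bwahsum'
Chunk 2: stream[13..14]='1' size=0x1=1, data at stream[16..17]='y' -> body[8..9], body so far='9bwahsumy'
Chunk 3: stream[19..20]='2' size=0x2=2, data at stream[22..24]='8o' -> body[9..11], body so far='9bwahsumy8o'
Chunk 4: stream[26..27]='2' size=0x2=2, data at stream[29..31]='5c' -> body[11..13], body so far='9bwahsumy8o5c'
Chunk 5: stream[33..34]='0' size=0 (terminator). Final body='9bwahsumy8o5c' (13 bytes)

Answer: 8 1 2 2 0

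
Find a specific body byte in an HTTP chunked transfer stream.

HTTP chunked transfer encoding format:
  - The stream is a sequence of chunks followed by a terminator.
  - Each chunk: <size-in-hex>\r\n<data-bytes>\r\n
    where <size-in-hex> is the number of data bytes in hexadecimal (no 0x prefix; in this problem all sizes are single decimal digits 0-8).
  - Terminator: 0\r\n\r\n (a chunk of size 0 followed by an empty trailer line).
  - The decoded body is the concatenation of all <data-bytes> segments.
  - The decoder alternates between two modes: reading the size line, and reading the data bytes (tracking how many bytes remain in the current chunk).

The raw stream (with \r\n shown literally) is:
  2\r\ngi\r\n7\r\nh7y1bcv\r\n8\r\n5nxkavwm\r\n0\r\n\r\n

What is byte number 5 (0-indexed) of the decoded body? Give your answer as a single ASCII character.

Answer: 1

Derivation:
Chunk 1: stream[0..1]='2' size=0x2=2, data at stream[3..5]='gi' -> body[0..2], body so far='gi'
Chunk 2: stream[7..8]='7' size=0x7=7, data at stream[10..17]='h7y1bcv' -> body[2..9], body so far='gih7y1bcv'
Chunk 3: stream[19..20]='8' size=0x8=8, data at stream[22..30]='5nxkavwm' -> body[9..17], body so far='gih7y1bcv5nxkavwm'
Chunk 4: stream[32..33]='0' size=0 (terminator). Final body='gih7y1bcv5nxkavwm' (17 bytes)
Body byte 5 = '1'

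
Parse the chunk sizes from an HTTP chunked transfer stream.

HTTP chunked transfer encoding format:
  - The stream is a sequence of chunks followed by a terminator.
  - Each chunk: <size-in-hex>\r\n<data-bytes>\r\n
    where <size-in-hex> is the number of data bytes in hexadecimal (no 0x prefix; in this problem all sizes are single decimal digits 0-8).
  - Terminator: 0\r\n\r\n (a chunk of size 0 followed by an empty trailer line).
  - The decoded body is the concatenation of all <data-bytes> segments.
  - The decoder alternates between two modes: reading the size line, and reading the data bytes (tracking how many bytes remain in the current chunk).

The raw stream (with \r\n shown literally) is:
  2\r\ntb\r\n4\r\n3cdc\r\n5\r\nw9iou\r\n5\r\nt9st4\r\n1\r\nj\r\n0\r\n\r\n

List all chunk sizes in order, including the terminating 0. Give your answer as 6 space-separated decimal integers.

Chunk 1: stream[0..1]='2' size=0x2=2, data at stream[3..5]='tb' -> body[0..2], body so far='tb'
Chunk 2: stream[7..8]='4' size=0x4=4, data at stream[10..14]='3cdc' -> body[2..6], body so far='tb3cdc'
Chunk 3: stream[16..17]='5' size=0x5=5, data at stream[19..24]='w9iou' -> body[6..11], body so far='tb3cdcw9iou'
Chunk 4: stream[26..27]='5' size=0x5=5, data at stream[29..34]='t9st4' -> body[11..16], body so far='tb3cdcw9iout9st4'
Chunk 5: stream[36..37]='1' size=0x1=1, data at stream[39..40]='j' -> body[16..17], body so far='tb3cdcw9iout9st4j'
Chunk 6: stream[42..43]='0' size=0 (terminator). Final body='tb3cdcw9iout9st4j' (17 bytes)

Answer: 2 4 5 5 1 0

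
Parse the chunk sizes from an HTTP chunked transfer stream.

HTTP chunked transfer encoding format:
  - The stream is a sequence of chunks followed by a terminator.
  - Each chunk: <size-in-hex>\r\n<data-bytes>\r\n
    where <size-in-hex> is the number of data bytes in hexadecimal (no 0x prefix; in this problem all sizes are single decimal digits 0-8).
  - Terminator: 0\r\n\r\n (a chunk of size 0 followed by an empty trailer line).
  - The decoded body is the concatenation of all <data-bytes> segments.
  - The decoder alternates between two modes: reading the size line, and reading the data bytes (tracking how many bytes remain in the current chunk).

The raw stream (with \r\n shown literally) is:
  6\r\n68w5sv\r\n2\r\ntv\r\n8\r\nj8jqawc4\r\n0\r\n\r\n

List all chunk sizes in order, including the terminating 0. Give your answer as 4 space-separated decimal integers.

Chunk 1: stream[0..1]='6' size=0x6=6, data at stream[3..9]='68w5sv' -> body[0..6], body so far='68w5sv'
Chunk 2: stream[11..12]='2' size=0x2=2, data at stream[14..16]='tv' -> body[6..8], body so far='68w5svtv'
Chunk 3: stream[18..19]='8' size=0x8=8, data at stream[21..29]='j8jqawc4' -> body[8..16], body so far='68w5svtvj8jqawc4'
Chunk 4: stream[31..32]='0' size=0 (terminator). Final body='68w5svtvj8jqawc4' (16 bytes)

Answer: 6 2 8 0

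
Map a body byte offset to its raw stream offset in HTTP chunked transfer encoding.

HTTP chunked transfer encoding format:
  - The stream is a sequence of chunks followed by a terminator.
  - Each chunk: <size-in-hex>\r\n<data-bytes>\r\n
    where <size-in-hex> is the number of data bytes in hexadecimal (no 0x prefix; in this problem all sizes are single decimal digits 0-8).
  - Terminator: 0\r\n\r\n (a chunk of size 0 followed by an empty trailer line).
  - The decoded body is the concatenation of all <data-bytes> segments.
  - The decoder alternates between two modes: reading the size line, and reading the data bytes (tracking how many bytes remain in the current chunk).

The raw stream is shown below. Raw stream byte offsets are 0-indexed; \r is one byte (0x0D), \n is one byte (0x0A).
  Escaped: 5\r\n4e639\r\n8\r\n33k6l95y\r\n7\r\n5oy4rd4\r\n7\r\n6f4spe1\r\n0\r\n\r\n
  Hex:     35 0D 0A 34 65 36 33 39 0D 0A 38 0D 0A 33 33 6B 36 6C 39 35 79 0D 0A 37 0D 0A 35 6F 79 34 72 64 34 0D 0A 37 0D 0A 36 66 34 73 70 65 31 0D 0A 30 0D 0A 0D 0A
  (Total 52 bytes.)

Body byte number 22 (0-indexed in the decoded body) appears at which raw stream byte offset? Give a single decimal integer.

Chunk 1: stream[0..1]='5' size=0x5=5, data at stream[3..8]='4e639' -> body[0..5], body so far='4e639'
Chunk 2: stream[10..11]='8' size=0x8=8, data at stream[13..21]='33k6l95y' -> body[5..13], body so far='4e63933k6l95y'
Chunk 3: stream[23..24]='7' size=0x7=7, data at stream[26..33]='5oy4rd4' -> body[13..20], body so far='4e63933k6l95y5oy4rd4'
Chunk 4: stream[35..36]='7' size=0x7=7, data at stream[38..45]='6f4spe1' -> body[20..27], body so far='4e63933k6l95y5oy4rd46f4spe1'
Chunk 5: stream[47..48]='0' size=0 (terminator). Final body='4e63933k6l95y5oy4rd46f4spe1' (27 bytes)
Body byte 22 at stream offset 40

Answer: 40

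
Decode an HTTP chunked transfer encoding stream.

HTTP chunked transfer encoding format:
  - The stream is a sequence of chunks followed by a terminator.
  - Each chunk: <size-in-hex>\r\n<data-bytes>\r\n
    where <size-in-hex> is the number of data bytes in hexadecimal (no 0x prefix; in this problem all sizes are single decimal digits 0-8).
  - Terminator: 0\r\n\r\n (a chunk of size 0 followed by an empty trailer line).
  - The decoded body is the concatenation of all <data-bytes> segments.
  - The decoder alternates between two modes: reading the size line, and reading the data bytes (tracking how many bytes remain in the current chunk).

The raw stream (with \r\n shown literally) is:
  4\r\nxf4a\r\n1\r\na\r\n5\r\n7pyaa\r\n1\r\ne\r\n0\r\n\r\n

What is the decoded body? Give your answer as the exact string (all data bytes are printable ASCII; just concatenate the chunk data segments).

Chunk 1: stream[0..1]='4' size=0x4=4, data at stream[3..7]='xf4a' -> body[0..4], body so far='xf4a'
Chunk 2: stream[9..10]='1' size=0x1=1, data at stream[12..13]='a' -> body[4..5], body so far='xf4aa'
Chunk 3: stream[15..16]='5' size=0x5=5, data at stream[18..23]='7pyaa' -> body[5..10], body so far='xf4aa7pyaa'
Chunk 4: stream[25..26]='1' size=0x1=1, data at stream[28..29]='e' -> body[10..11], body so far='xf4aa7pyaae'
Chunk 5: stream[31..32]='0' size=0 (terminator). Final body='xf4aa7pyaae' (11 bytes)

Answer: xf4aa7pyaae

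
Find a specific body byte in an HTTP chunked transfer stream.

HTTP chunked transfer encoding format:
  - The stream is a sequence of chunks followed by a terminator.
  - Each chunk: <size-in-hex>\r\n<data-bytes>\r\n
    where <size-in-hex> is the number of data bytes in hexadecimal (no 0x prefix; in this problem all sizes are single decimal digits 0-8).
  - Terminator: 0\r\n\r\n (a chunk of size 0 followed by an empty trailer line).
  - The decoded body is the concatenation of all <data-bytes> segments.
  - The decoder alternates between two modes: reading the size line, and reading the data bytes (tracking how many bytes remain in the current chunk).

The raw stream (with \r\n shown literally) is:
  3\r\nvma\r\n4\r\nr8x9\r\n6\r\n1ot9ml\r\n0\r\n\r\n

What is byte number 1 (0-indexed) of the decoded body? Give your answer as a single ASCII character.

Chunk 1: stream[0..1]='3' size=0x3=3, data at stream[3..6]='vma' -> body[0..3], body so far='vma'
Chunk 2: stream[8..9]='4' size=0x4=4, data at stream[11..15]='r8x9' -> body[3..7], body so far='vmar8x9'
Chunk 3: stream[17..18]='6' size=0x6=6, data at stream[20..26]='1ot9ml' -> body[7..13], body so far='vmar8x91ot9ml'
Chunk 4: stream[28..29]='0' size=0 (terminator). Final body='vmar8x91ot9ml' (13 bytes)
Body byte 1 = 'm'

Answer: m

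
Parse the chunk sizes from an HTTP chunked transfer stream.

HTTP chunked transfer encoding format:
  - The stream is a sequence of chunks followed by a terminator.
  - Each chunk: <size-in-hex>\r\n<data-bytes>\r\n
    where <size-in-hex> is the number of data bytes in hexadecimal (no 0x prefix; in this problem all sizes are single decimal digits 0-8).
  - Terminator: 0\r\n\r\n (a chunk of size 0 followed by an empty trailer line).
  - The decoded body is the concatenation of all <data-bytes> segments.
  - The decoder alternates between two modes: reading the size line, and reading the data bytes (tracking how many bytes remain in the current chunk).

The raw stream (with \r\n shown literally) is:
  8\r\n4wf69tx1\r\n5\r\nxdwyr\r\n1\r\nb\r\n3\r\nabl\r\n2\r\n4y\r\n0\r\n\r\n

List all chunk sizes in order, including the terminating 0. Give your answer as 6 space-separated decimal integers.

Chunk 1: stream[0..1]='8' size=0x8=8, data at stream[3..11]='4wf69tx1' -> body[0..8], body so far='4wf69tx1'
Chunk 2: stream[13..14]='5' size=0x5=5, data at stream[16..21]='xdwyr' -> body[8..13], body so far='4wf69tx1xdwyr'
Chunk 3: stream[23..24]='1' size=0x1=1, data at stream[26..27]='b' -> body[13..14], body so far='4wf69tx1xdwyrb'
Chunk 4: stream[29..30]='3' size=0x3=3, data at stream[32..35]='abl' -> body[14..17], body so far='4wf69tx1xdwyrbabl'
Chunk 5: stream[37..38]='2' size=0x2=2, data at stream[40..42]='4y' -> body[17..19], body so far='4wf69tx1xdwyrbabl4y'
Chunk 6: stream[44..45]='0' size=0 (terminator). Final body='4wf69tx1xdwyrbabl4y' (19 bytes)

Answer: 8 5 1 3 2 0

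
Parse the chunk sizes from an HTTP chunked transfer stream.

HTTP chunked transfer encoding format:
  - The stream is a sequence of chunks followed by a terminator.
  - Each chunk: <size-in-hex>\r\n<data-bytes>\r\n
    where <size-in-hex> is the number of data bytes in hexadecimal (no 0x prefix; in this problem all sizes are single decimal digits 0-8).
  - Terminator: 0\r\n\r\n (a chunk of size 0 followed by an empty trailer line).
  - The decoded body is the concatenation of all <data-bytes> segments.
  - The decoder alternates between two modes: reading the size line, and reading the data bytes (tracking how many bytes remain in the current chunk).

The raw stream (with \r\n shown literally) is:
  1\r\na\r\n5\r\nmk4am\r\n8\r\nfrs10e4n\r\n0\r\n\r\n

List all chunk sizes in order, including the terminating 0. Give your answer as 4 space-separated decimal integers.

Answer: 1 5 8 0

Derivation:
Chunk 1: stream[0..1]='1' size=0x1=1, data at stream[3..4]='a' -> body[0..1], body so far='a'
Chunk 2: stream[6..7]='5' size=0x5=5, data at stream[9..14]='mk4am' -> body[1..6], body so far='amk4am'
Chunk 3: stream[16..17]='8' size=0x8=8, data at stream[19..27]='frs10e4n' -> body[6..14], body so far='amk4amfrs10e4n'
Chunk 4: stream[29..30]='0' size=0 (terminator). Final body='amk4amfrs10e4n' (14 bytes)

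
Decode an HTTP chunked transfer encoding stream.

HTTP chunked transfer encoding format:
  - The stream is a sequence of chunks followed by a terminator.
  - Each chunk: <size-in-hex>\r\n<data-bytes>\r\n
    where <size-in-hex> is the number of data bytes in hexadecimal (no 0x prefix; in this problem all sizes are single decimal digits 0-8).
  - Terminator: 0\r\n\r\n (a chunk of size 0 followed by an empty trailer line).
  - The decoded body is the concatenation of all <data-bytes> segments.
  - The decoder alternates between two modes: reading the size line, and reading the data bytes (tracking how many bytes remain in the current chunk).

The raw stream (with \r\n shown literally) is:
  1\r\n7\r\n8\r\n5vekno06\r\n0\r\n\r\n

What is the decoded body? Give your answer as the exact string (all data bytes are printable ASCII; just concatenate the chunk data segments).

Chunk 1: stream[0..1]='1' size=0x1=1, data at stream[3..4]='7' -> body[0..1], body so far='7'
Chunk 2: stream[6..7]='8' size=0x8=8, data at stream[9..17]='5vekno06' -> body[1..9], body so far='75vekno06'
Chunk 3: stream[19..20]='0' size=0 (terminator). Final body='75vekno06' (9 bytes)

Answer: 75vekno06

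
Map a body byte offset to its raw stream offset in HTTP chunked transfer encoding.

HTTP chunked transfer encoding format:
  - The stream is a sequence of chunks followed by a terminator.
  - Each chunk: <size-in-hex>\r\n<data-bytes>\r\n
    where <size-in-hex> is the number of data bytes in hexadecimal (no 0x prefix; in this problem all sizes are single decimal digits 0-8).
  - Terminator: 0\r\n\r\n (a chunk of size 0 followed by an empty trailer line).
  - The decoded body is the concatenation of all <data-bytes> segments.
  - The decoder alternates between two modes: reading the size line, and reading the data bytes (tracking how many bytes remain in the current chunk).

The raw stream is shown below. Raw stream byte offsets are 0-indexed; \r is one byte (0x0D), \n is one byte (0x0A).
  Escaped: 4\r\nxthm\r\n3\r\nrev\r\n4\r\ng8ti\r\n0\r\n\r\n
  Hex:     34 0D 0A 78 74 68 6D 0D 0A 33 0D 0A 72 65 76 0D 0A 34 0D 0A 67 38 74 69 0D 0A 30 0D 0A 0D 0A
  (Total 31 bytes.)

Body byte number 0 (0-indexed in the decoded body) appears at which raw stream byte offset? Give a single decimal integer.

Answer: 3

Derivation:
Chunk 1: stream[0..1]='4' size=0x4=4, data at stream[3..7]='xthm' -> body[0..4], body so far='xthm'
Chunk 2: stream[9..10]='3' size=0x3=3, data at stream[12..15]='rev' -> body[4..7], body so far='xthmrev'
Chunk 3: stream[17..18]='4' size=0x4=4, data at stream[20..24]='g8ti' -> body[7..11], body so far='xthmrevg8ti'
Chunk 4: stream[26..27]='0' size=0 (terminator). Final body='xthmrevg8ti' (11 bytes)
Body byte 0 at stream offset 3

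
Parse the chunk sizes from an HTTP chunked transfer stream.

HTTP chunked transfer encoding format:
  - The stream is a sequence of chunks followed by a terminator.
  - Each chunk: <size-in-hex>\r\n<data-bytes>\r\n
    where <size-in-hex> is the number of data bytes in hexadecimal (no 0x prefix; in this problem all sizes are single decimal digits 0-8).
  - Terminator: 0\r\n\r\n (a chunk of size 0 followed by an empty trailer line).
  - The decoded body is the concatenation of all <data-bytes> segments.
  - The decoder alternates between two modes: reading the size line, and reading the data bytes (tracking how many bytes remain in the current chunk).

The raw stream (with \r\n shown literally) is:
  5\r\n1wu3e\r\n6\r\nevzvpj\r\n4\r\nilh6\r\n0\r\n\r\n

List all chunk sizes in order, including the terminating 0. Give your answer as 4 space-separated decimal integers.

Answer: 5 6 4 0

Derivation:
Chunk 1: stream[0..1]='5' size=0x5=5, data at stream[3..8]='1wu3e' -> body[0..5], body so far='1wu3e'
Chunk 2: stream[10..11]='6' size=0x6=6, data at stream[13..19]='evzvpj' -> body[5..11], body so far='1wu3eevzvpj'
Chunk 3: stream[21..22]='4' size=0x4=4, data at stream[24..28]='ilh6' -> body[11..15], body so far='1wu3eevzvpjilh6'
Chunk 4: stream[30..31]='0' size=0 (terminator). Final body='1wu3eevzvpjilh6' (15 bytes)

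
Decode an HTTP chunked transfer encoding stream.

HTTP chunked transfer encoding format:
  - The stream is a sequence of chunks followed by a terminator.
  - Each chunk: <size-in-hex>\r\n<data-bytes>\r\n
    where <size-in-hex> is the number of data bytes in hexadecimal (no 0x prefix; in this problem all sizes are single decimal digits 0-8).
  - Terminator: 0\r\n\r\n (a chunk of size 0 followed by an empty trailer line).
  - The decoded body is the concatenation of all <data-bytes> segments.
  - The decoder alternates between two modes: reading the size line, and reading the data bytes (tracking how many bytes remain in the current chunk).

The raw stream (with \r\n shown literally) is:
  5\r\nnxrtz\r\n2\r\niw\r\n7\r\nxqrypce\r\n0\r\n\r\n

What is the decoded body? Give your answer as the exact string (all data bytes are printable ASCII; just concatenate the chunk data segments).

Answer: nxrtziwxqrypce

Derivation:
Chunk 1: stream[0..1]='5' size=0x5=5, data at stream[3..8]='nxrtz' -> body[0..5], body so far='nxrtz'
Chunk 2: stream[10..11]='2' size=0x2=2, data at stream[13..15]='iw' -> body[5..7], body so far='nxrtziw'
Chunk 3: stream[17..18]='7' size=0x7=7, data at stream[20..27]='xqrypce' -> body[7..14], body so far='nxrtziwxqrypce'
Chunk 4: stream[29..30]='0' size=0 (terminator). Final body='nxrtziwxqrypce' (14 bytes)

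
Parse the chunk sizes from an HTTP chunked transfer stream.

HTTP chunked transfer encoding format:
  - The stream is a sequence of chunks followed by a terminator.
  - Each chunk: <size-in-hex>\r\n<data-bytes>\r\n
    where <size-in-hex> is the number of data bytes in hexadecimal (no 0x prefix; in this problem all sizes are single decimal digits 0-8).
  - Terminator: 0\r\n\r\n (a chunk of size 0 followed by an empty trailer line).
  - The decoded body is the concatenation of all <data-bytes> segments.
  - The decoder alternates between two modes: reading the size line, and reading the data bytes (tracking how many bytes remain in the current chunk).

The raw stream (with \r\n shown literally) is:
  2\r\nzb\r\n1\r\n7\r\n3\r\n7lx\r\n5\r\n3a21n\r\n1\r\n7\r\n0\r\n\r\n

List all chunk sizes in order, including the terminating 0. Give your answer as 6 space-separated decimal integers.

Chunk 1: stream[0..1]='2' size=0x2=2, data at stream[3..5]='zb' -> body[0..2], body so far='zb'
Chunk 2: stream[7..8]='1' size=0x1=1, data at stream[10..11]='7' -> body[2..3], body so far='zb7'
Chunk 3: stream[13..14]='3' size=0x3=3, data at stream[16..19]='7lx' -> body[3..6], body so far='zb77lx'
Chunk 4: stream[21..22]='5' size=0x5=5, data at stream[24..29]='3a21n' -> body[6..11], body so far='zb77lx3a21n'
Chunk 5: stream[31..32]='1' size=0x1=1, data at stream[34..35]='7' -> body[11..12], body so far='zb77lx3a21n7'
Chunk 6: stream[37..38]='0' size=0 (terminator). Final body='zb77lx3a21n7' (12 bytes)

Answer: 2 1 3 5 1 0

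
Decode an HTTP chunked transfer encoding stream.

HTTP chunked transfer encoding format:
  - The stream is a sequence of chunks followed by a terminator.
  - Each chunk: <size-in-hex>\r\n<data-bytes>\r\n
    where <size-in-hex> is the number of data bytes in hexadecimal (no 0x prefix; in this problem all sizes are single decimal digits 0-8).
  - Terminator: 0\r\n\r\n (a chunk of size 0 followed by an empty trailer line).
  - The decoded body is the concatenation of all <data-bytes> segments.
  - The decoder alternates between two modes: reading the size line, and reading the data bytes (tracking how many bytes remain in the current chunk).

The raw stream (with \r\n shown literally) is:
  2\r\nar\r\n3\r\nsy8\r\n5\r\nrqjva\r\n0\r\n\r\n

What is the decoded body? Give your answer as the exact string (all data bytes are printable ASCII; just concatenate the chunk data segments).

Chunk 1: stream[0..1]='2' size=0x2=2, data at stream[3..5]='ar' -> body[0..2], body so far='ar'
Chunk 2: stream[7..8]='3' size=0x3=3, data at stream[10..13]='sy8' -> body[2..5], body so far='arsy8'
Chunk 3: stream[15..16]='5' size=0x5=5, data at stream[18..23]='rqjva' -> body[5..10], body so far='arsy8rqjva'
Chunk 4: stream[25..26]='0' size=0 (terminator). Final body='arsy8rqjva' (10 bytes)

Answer: arsy8rqjva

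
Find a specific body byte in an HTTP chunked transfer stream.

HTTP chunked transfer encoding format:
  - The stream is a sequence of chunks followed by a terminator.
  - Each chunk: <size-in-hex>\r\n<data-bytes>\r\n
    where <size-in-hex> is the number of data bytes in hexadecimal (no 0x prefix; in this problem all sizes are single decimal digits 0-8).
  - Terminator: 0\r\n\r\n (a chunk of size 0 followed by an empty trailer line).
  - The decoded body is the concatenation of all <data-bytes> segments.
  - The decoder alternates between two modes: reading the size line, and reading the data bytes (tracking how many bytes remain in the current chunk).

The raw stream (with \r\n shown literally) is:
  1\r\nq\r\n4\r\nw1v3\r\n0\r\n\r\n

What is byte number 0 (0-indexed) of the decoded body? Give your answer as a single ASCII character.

Chunk 1: stream[0..1]='1' size=0x1=1, data at stream[3..4]='q' -> body[0..1], body so far='q'
Chunk 2: stream[6..7]='4' size=0x4=4, data at stream[9..13]='w1v3' -> body[1..5], body so far='qw1v3'
Chunk 3: stream[15..16]='0' size=0 (terminator). Final body='qw1v3' (5 bytes)
Body byte 0 = 'q'

Answer: q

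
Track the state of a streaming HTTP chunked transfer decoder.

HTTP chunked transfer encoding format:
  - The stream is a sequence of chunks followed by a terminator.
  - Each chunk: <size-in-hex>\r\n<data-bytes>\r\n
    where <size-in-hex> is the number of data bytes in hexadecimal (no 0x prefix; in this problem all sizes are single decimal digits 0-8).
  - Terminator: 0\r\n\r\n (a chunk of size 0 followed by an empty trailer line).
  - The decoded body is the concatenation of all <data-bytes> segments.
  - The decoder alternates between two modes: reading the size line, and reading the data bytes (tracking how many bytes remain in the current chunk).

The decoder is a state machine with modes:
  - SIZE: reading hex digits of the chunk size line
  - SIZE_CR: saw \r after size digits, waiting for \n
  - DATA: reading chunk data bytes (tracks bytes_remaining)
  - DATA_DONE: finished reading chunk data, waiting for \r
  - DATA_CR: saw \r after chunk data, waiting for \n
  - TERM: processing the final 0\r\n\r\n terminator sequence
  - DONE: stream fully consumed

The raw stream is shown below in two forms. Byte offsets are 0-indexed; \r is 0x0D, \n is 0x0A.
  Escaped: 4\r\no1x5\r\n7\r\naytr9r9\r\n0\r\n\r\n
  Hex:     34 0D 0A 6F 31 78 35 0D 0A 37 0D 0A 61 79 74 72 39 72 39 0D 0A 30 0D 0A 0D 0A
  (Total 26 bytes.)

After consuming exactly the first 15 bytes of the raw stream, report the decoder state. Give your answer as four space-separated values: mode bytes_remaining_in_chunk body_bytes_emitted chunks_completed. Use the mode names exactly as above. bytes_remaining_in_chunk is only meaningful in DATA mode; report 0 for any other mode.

Answer: DATA 4 7 1

Derivation:
Byte 0 = '4': mode=SIZE remaining=0 emitted=0 chunks_done=0
Byte 1 = 0x0D: mode=SIZE_CR remaining=0 emitted=0 chunks_done=0
Byte 2 = 0x0A: mode=DATA remaining=4 emitted=0 chunks_done=0
Byte 3 = 'o': mode=DATA remaining=3 emitted=1 chunks_done=0
Byte 4 = '1': mode=DATA remaining=2 emitted=2 chunks_done=0
Byte 5 = 'x': mode=DATA remaining=1 emitted=3 chunks_done=0
Byte 6 = '5': mode=DATA_DONE remaining=0 emitted=4 chunks_done=0
Byte 7 = 0x0D: mode=DATA_CR remaining=0 emitted=4 chunks_done=0
Byte 8 = 0x0A: mode=SIZE remaining=0 emitted=4 chunks_done=1
Byte 9 = '7': mode=SIZE remaining=0 emitted=4 chunks_done=1
Byte 10 = 0x0D: mode=SIZE_CR remaining=0 emitted=4 chunks_done=1
Byte 11 = 0x0A: mode=DATA remaining=7 emitted=4 chunks_done=1
Byte 12 = 'a': mode=DATA remaining=6 emitted=5 chunks_done=1
Byte 13 = 'y': mode=DATA remaining=5 emitted=6 chunks_done=1
Byte 14 = 't': mode=DATA remaining=4 emitted=7 chunks_done=1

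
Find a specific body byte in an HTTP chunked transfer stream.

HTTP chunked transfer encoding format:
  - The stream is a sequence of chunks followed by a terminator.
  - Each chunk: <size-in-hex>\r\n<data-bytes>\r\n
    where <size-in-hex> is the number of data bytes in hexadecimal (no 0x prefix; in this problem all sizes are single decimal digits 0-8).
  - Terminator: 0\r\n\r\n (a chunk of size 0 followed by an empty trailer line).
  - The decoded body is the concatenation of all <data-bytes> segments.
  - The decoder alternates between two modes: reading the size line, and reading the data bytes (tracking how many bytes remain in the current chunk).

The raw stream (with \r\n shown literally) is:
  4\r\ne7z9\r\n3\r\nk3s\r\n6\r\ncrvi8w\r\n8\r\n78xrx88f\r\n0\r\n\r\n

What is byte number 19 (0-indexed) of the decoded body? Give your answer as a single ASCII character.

Chunk 1: stream[0..1]='4' size=0x4=4, data at stream[3..7]='e7z9' -> body[0..4], body so far='e7z9'
Chunk 2: stream[9..10]='3' size=0x3=3, data at stream[12..15]='k3s' -> body[4..7], body so far='e7z9k3s'
Chunk 3: stream[17..18]='6' size=0x6=6, data at stream[20..26]='crvi8w' -> body[7..13], body so far='e7z9k3scrvi8w'
Chunk 4: stream[28..29]='8' size=0x8=8, data at stream[31..39]='78xrx88f' -> body[13..21], body so far='e7z9k3scrvi8w78xrx88f'
Chunk 5: stream[41..42]='0' size=0 (terminator). Final body='e7z9k3scrvi8w78xrx88f' (21 bytes)
Body byte 19 = '8'

Answer: 8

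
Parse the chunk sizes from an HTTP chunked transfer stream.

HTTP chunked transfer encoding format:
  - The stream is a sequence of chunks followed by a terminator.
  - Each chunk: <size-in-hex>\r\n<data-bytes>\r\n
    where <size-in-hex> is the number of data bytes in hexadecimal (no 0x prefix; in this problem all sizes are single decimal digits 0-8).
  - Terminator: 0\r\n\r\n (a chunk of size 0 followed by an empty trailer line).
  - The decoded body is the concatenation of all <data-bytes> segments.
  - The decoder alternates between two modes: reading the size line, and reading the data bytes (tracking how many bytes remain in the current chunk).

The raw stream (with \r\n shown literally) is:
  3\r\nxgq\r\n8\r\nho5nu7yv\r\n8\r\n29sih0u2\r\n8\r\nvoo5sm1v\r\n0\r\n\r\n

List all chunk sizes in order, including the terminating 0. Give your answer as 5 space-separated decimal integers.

Answer: 3 8 8 8 0

Derivation:
Chunk 1: stream[0..1]='3' size=0x3=3, data at stream[3..6]='xgq' -> body[0..3], body so far='xgq'
Chunk 2: stream[8..9]='8' size=0x8=8, data at stream[11..19]='ho5nu7yv' -> body[3..11], body so far='xgqho5nu7yv'
Chunk 3: stream[21..22]='8' size=0x8=8, data at stream[24..32]='29sih0u2' -> body[11..19], body so far='xgqho5nu7yv29sih0u2'
Chunk 4: stream[34..35]='8' size=0x8=8, data at stream[37..45]='voo5sm1v' -> body[19..27], body so far='xgqho5nu7yv29sih0u2voo5sm1v'
Chunk 5: stream[47..48]='0' size=0 (terminator). Final body='xgqho5nu7yv29sih0u2voo5sm1v' (27 bytes)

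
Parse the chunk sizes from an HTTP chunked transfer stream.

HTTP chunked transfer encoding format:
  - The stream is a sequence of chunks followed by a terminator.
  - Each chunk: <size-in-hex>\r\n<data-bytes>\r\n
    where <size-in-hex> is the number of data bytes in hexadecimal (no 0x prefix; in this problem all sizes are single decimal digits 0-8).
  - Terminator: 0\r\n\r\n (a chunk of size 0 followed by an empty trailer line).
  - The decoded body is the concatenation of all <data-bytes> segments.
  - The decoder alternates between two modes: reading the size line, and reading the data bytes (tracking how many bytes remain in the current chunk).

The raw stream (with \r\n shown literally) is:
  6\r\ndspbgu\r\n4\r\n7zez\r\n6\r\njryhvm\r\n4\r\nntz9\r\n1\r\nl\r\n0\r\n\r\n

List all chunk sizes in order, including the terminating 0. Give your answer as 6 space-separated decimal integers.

Answer: 6 4 6 4 1 0

Derivation:
Chunk 1: stream[0..1]='6' size=0x6=6, data at stream[3..9]='dspbgu' -> body[0..6], body so far='dspbgu'
Chunk 2: stream[11..12]='4' size=0x4=4, data at stream[14..18]='7zez' -> body[6..10], body so far='dspbgu7zez'
Chunk 3: stream[20..21]='6' size=0x6=6, data at stream[23..29]='jryhvm' -> body[10..16], body so far='dspbgu7zezjryhvm'
Chunk 4: stream[31..32]='4' size=0x4=4, data at stream[34..38]='ntz9' -> body[16..20], body so far='dspbgu7zezjryhvmntz9'
Chunk 5: stream[40..41]='1' size=0x1=1, data at stream[43..44]='l' -> body[20..21], body so far='dspbgu7zezjryhvmntz9l'
Chunk 6: stream[46..47]='0' size=0 (terminator). Final body='dspbgu7zezjryhvmntz9l' (21 bytes)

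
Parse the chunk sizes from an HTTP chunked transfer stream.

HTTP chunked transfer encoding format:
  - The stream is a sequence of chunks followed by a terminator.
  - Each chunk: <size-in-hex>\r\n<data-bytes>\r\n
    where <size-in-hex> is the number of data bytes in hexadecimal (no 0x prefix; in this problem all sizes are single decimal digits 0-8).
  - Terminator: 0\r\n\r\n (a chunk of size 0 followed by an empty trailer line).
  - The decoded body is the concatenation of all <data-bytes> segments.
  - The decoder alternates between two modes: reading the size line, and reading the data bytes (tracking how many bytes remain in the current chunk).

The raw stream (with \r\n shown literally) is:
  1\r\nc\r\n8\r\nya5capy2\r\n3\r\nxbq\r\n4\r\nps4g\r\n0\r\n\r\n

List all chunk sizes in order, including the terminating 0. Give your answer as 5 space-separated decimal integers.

Answer: 1 8 3 4 0

Derivation:
Chunk 1: stream[0..1]='1' size=0x1=1, data at stream[3..4]='c' -> body[0..1], body so far='c'
Chunk 2: stream[6..7]='8' size=0x8=8, data at stream[9..17]='ya5capy2' -> body[1..9], body so far='cya5capy2'
Chunk 3: stream[19..20]='3' size=0x3=3, data at stream[22..25]='xbq' -> body[9..12], body so far='cya5capy2xbq'
Chunk 4: stream[27..28]='4' size=0x4=4, data at stream[30..34]='ps4g' -> body[12..16], body so far='cya5capy2xbqps4g'
Chunk 5: stream[36..37]='0' size=0 (terminator). Final body='cya5capy2xbqps4g' (16 bytes)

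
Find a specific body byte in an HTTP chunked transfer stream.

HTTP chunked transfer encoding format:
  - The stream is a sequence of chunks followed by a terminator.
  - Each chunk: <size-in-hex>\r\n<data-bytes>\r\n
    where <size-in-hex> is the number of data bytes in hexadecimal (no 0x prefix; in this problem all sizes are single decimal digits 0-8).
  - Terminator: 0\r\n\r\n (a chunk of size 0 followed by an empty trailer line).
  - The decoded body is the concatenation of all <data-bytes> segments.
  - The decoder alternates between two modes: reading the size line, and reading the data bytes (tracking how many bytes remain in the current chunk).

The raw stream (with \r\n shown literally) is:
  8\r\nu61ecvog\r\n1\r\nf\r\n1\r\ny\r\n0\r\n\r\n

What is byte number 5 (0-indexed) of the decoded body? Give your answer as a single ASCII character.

Chunk 1: stream[0..1]='8' size=0x8=8, data at stream[3..11]='u61ecvog' -> body[0..8], body so far='u61ecvog'
Chunk 2: stream[13..14]='1' size=0x1=1, data at stream[16..17]='f' -> body[8..9], body so far='u61ecvogf'
Chunk 3: stream[19..20]='1' size=0x1=1, data at stream[22..23]='y' -> body[9..10], body so far='u61ecvogfy'
Chunk 4: stream[25..26]='0' size=0 (terminator). Final body='u61ecvogfy' (10 bytes)
Body byte 5 = 'v'

Answer: v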